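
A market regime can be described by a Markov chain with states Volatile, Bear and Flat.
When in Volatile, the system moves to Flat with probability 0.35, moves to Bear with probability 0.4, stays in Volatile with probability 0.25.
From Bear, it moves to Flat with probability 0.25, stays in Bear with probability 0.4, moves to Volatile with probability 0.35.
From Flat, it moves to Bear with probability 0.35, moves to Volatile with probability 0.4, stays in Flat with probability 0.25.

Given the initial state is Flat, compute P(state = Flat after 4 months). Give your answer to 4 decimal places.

Propagate the distribution vector 4 months from Flat.
After 0 months: (0.0000, 0.0000, 1.0000)
After 1 month: (0.4000, 0.3500, 0.2500)
After 2 months: (0.3225, 0.3875, 0.2900)
After 3 months: (0.3323, 0.3855, 0.2823)
After 4 months: (0.3309, 0.3859, 0.2832)
P(in Flat after 4 months) = 0.2832

0.2832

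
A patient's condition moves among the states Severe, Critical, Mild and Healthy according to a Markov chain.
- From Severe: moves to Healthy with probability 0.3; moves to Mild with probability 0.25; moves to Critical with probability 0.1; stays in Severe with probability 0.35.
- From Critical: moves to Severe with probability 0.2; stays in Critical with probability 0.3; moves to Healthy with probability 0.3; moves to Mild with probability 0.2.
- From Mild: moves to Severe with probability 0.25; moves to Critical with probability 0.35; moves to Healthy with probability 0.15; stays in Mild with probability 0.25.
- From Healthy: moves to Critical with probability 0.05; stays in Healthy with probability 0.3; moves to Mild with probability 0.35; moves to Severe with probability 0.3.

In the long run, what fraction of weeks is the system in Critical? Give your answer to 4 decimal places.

0.1920

Let the stationary distribution be π with π = πP and π_1 + π_2 + π_3 + π_4 = 1.
π_1 = 0.35·π_1 + 0.2·π_2 + 0.25·π_3 + 0.3·π_4
π_2 = 0.1·π_1 + 0.3·π_2 + 0.35·π_3 + 0.05·π_4
π_3 = 0.25·π_1 + 0.2·π_2 + 0.25·π_3 + 0.35·π_4
Solving with the normalization constraint gives π = (0.2816, 0.1920, 0.2664, 0.2600).
So the stationary probability of Critical is 0.1920.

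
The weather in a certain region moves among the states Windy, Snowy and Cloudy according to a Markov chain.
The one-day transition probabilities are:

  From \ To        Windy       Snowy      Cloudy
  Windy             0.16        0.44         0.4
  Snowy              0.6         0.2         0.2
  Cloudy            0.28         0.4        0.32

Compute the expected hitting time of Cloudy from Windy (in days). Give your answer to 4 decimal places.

Let t(s) be the expected number of days to first reach Cloudy from state s, with t(Cloudy) = 0. Conditioning on the first day:
t(Windy) = 1 + 0.16·t(Windy) + 0.44·t(Snowy)
t(Snowy) = 1 + 0.6·t(Windy) + 0.2·t(Snowy)
Solving: t(Windy) = 3.0392, t(Snowy) = 3.5294.
Expected days from Windy to Cloudy: 3.0392.

3.0392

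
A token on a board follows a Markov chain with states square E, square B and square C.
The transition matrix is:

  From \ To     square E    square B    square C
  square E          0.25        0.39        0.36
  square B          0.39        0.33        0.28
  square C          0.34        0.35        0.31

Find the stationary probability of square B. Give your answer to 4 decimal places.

Let the stationary distribution be π with π = πP and π_1 + π_2 + π_3 = 1.
π_1 = 0.25·π_1 + 0.39·π_2 + 0.34·π_3
π_2 = 0.39·π_1 + 0.33·π_2 + 0.35·π_3
Solving with the normalization constraint gives π = (0.3283, 0.3560, 0.3157).
So the stationary probability of square B is 0.3560.

0.3560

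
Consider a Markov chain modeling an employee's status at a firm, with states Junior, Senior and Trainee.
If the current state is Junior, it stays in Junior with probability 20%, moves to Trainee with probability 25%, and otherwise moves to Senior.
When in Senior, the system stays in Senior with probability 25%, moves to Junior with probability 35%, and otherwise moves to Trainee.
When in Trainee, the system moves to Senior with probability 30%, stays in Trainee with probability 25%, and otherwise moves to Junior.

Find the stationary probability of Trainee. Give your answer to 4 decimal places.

Let the stationary distribution be π with π = πP and π_1 + π_2 + π_3 = 1.
π_1 = 0.2·π_1 + 0.35·π_2 + 0.45·π_3
π_2 = 0.55·π_1 + 0.25·π_2 + 0.3·π_3
Solving with the normalization constraint gives π = (0.3308, 0.3645, 0.3047).
So the stationary probability of Trainee is 0.3047.

0.3047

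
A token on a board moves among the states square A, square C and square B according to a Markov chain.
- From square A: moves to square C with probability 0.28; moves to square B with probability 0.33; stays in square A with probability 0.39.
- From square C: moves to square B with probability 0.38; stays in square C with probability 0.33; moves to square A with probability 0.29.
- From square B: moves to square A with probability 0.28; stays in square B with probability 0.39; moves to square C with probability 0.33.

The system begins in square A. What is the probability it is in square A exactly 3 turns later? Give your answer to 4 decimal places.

Propagate the distribution vector 3 turns from square A.
After 0 turns: (1.0000, 0.0000, 0.0000)
After 1 turn: (0.3900, 0.2800, 0.3300)
After 2 turns: (0.3257, 0.3105, 0.3638)
After 3 turns: (0.3189, 0.3137, 0.3674)
P(in square A after 3 turns) = 0.3189

0.3189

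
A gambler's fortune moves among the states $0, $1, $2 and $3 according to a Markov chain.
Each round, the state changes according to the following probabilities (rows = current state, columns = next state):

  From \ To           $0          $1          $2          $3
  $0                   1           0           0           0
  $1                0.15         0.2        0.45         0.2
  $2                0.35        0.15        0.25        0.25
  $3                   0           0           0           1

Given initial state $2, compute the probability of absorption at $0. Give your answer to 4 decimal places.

0.5681

Let h(s) be the probability of absorption at $0 starting from transient state s. Then h($0) = 1 and h($3) = 0. By first-step analysis:
h($1) = 0.15·1 + 0.2·h($1) + 0.45·h($2) + 0.2·0
h($2) = 0.35·1 + 0.15·h($1) + 0.25·h($2) + 0.25·0
Solving: h($1) = 0.5070, h($2) = 0.5681.
Starting from $2, the probability is 0.5681.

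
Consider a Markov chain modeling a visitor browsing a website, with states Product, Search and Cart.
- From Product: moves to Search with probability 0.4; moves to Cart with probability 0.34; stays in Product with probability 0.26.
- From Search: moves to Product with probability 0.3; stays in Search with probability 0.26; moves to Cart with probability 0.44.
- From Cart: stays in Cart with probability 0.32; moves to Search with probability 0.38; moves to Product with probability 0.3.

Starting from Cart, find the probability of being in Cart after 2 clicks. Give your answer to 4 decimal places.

0.3716

Sum over the intermediate state after 1 click:
P = P(Cart→Product)·P(Product→Cart) + P(Cart→Search)·P(Search→Cart) + P(Cart→Cart)·P(Cart→Cart)
  = 0.3×0.34 + 0.38×0.44 + 0.32×0.32
  = 0.1020 + 0.1672 + 0.1024 = 0.3716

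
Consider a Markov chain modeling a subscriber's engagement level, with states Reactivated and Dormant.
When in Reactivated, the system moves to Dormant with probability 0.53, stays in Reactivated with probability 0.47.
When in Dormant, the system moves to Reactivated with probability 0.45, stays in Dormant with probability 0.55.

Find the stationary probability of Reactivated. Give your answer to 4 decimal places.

0.4592

Let the stationary distribution be π with π = πP and π_1 + π_2 = 1.
π_1 = 0.47·π_1 + 0.45·π_2
Solving with the normalization constraint gives π = (0.4592, 0.5408).
So the stationary probability of Reactivated is 0.4592.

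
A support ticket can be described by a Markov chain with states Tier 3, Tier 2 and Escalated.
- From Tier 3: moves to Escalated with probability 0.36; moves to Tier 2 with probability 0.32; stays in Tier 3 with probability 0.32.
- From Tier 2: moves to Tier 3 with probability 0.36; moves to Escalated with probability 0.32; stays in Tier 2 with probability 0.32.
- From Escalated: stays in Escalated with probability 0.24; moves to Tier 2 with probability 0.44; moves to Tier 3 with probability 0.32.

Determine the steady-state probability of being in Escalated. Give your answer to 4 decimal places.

0.3087

Let the stationary distribution be π with π = πP and π_1 + π_2 + π_3 = 1.
π_1 = 0.32·π_1 + 0.36·π_2 + 0.32·π_3
π_2 = 0.32·π_1 + 0.32·π_2 + 0.44·π_3
Solving with the normalization constraint gives π = (0.3343, 0.3570, 0.3087).
So the stationary probability of Escalated is 0.3087.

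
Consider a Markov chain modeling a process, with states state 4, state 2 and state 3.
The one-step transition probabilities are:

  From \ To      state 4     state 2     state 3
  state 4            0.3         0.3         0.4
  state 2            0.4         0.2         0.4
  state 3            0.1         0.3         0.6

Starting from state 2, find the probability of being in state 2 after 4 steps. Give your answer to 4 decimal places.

Propagate the distribution vector 4 steps from state 2.
After 0 steps: (0.0000, 1.0000, 0.0000)
After 1 step: (0.4000, 0.2000, 0.4000)
After 2 steps: (0.2400, 0.2800, 0.4800)
After 3 steps: (0.2320, 0.2720, 0.4960)
After 4 steps: (0.2280, 0.2728, 0.4992)
P(in state 2 after 4 steps) = 0.2728

0.2728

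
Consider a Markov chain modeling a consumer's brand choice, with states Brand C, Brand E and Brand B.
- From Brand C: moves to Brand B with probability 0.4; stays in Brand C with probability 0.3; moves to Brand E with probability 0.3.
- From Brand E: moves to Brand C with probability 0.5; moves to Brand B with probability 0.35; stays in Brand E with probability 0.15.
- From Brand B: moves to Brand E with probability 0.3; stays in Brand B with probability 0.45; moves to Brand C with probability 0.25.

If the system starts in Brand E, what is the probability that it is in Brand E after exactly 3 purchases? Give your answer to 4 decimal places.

Propagate the distribution vector 3 purchases from Brand E.
After 0 purchases: (0.0000, 1.0000, 0.0000)
After 1 purchase: (0.5000, 0.1500, 0.3500)
After 2 purchases: (0.3125, 0.2775, 0.4100)
After 3 purchases: (0.3350, 0.2584, 0.4066)
P(in Brand E after 3 purchases) = 0.2584

0.2584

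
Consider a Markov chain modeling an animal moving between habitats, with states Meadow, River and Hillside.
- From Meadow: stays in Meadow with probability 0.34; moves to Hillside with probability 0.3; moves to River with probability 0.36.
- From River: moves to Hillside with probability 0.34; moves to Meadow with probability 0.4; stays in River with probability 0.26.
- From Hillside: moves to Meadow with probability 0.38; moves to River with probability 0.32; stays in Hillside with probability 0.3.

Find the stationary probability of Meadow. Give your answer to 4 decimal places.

0.3715

Let the stationary distribution be π with π = πP and π_1 + π_2 + π_3 = 1.
π_1 = 0.34·π_1 + 0.4·π_2 + 0.38·π_3
π_2 = 0.36·π_1 + 0.26·π_2 + 0.32·π_3
Solving with the normalization constraint gives π = (0.3715, 0.3159, 0.3126).
So the stationary probability of Meadow is 0.3715.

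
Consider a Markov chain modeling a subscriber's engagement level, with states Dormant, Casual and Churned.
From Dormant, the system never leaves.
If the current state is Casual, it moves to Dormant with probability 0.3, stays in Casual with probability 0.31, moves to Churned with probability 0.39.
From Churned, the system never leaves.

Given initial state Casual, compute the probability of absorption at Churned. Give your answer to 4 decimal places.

Let h(s) be the probability of absorption at Churned starting from transient state s. Then h(Churned) = 1 and h(Dormant) = 0. By first-step analysis:
h(Casual) = 0.3·0 + 0.31·h(Casual) + 0.39·1
Solving: h(Casual) = 0.5652.
Starting from Casual, the probability is 0.5652.

0.5652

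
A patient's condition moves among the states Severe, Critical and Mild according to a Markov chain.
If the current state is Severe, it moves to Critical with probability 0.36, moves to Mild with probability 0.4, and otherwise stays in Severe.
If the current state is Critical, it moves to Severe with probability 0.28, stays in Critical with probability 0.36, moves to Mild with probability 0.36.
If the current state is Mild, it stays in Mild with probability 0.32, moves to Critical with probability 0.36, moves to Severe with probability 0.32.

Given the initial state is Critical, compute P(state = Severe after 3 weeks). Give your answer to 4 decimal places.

0.2829

Propagate the distribution vector 3 weeks from Critical.
After 0 weeks: (0.0000, 1.0000, 0.0000)
After 1 week: (0.2800, 0.3600, 0.3600)
After 2 weeks: (0.2832, 0.3600, 0.3568)
After 3 weeks: (0.2829, 0.3600, 0.3571)
P(in Severe after 3 weeks) = 0.2829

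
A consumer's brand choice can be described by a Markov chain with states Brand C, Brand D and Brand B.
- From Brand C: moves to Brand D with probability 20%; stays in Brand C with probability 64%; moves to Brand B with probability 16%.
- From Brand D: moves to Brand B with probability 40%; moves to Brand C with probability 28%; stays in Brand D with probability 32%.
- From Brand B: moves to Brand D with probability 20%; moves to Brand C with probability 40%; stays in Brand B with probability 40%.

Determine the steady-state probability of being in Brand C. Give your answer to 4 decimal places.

0.4904

Let the stationary distribution be π with π = πP and π_1 + π_2 + π_3 = 1.
π_1 = 0.64·π_1 + 0.28·π_2 + 0.4·π_3
π_2 = 0.2·π_1 + 0.32·π_2 + 0.2·π_3
Solving with the normalization constraint gives π = (0.4904, 0.2273, 0.2823).
So the stationary probability of Brand C is 0.4904.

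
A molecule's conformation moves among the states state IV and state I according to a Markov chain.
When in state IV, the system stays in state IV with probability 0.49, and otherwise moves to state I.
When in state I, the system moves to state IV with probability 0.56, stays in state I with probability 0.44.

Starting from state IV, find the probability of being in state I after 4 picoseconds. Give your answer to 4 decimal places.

Propagate the distribution vector 4 picoseconds from state IV.
After 0 picoseconds: (1.0000, 0.0000)
After 1 picosecond: (0.4900, 0.5100)
After 2 picoseconds: (0.5257, 0.4743)
After 3 picoseconds: (0.5232, 0.4768)
After 4 picoseconds: (0.5234, 0.4766)
P(in state I after 4 picoseconds) = 0.4766

0.4766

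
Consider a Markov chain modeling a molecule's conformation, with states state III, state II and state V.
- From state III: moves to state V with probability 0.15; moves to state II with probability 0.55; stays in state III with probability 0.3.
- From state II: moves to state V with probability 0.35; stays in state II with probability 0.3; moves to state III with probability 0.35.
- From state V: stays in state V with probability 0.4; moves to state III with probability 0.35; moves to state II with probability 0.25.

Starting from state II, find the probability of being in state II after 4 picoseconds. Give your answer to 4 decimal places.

0.3684

Propagate the distribution vector 4 picoseconds from state II.
After 0 picoseconds: (0.0000, 1.0000, 0.0000)
After 1 picosecond: (0.3500, 0.3000, 0.3500)
After 2 picoseconds: (0.3325, 0.3700, 0.2975)
After 3 picoseconds: (0.3334, 0.3683, 0.2984)
After 4 picoseconds: (0.3333, 0.3684, 0.2982)
P(in state II after 4 picoseconds) = 0.3684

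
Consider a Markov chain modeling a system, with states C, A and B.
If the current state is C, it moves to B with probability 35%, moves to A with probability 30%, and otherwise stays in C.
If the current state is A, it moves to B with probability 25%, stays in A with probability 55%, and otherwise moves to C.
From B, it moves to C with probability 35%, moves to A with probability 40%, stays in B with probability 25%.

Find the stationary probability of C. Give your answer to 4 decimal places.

0.2844

Let the stationary distribution be π with π = πP and π_1 + π_2 + π_3 = 1.
π_1 = 0.35·π_1 + 0.2·π_2 + 0.35·π_3
π_2 = 0.3·π_1 + 0.55·π_2 + 0.4·π_3
Solving with the normalization constraint gives π = (0.2844, 0.4371, 0.2784).
So the stationary probability of C is 0.2844.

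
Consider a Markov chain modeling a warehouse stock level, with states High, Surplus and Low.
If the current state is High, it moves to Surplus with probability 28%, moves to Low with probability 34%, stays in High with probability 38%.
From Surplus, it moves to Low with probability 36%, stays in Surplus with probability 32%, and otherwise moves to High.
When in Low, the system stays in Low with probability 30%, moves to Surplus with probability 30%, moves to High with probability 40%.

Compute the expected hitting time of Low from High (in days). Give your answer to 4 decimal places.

2.8916

Let t(s) be the expected number of days to first reach Low from state s, with t(Low) = 0. Conditioning on the first day:
t(High) = 1 + 0.38·t(High) + 0.28·t(Surplus)
t(Surplus) = 1 + 0.32·t(High) + 0.32·t(Surplus)
Solving: t(High) = 2.8916, t(Surplus) = 2.8313.
Expected days from High to Low: 2.8916.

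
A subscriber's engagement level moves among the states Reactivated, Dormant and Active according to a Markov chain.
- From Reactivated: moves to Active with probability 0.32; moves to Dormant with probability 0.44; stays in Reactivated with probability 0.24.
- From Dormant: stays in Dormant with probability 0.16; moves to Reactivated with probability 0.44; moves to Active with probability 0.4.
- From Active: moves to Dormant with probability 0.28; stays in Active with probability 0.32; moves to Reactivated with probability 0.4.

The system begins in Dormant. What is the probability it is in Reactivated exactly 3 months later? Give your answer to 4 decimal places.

Propagate the distribution vector 3 months from Dormant.
After 0 months: (0.0000, 1.0000, 0.0000)
After 1 month: (0.4400, 0.1600, 0.4000)
After 2 months: (0.3360, 0.3312, 0.3328)
After 3 months: (0.3595, 0.2940, 0.3465)
P(in Reactivated after 3 months) = 0.3595

0.3595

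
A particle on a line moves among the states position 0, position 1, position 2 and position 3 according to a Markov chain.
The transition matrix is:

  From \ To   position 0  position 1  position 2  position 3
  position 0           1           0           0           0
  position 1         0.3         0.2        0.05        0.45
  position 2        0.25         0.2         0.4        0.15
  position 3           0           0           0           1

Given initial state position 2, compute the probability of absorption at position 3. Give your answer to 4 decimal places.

Let h(s) be the probability of absorption at position 3 starting from transient state s. Then h(position 3) = 1 and h(position 0) = 0. By first-step analysis:
h(position 1) = 0.3·0 + 0.2·h(position 1) + 0.05·h(position 2) + 0.45·1
h(position 2) = 0.25·0 + 0.2·h(position 1) + 0.4·h(position 2) + 0.15·1
Solving: h(position 1) = 0.5904, h(position 2) = 0.4468.
Starting from position 2, the probability is 0.4468.

0.4468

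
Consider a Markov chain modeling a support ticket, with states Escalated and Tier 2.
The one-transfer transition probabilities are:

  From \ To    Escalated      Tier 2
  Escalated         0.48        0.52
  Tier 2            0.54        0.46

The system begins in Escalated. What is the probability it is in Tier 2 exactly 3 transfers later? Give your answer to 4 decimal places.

Propagate the distribution vector 3 transfers from Escalated.
After 0 transfers: (1.0000, 0.0000)
After 1 transfer: (0.4800, 0.5200)
After 2 transfers: (0.5112, 0.4888)
After 3 transfers: (0.5093, 0.4907)
P(in Tier 2 after 3 transfers) = 0.4907

0.4907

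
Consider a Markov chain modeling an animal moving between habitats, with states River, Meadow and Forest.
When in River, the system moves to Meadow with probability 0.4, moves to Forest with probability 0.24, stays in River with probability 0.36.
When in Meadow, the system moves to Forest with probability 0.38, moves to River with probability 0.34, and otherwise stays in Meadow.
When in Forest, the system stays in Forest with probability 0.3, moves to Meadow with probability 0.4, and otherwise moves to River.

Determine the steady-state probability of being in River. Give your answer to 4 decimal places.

Let the stationary distribution be π with π = πP and π_1 + π_2 + π_3 = 1.
π_1 = 0.36·π_1 + 0.34·π_2 + 0.3·π_3
π_2 = 0.4·π_1 + 0.28·π_2 + 0.4·π_3
Solving with the normalization constraint gives π = (0.3343, 0.3571, 0.3085).
So the stationary probability of River is 0.3343.

0.3343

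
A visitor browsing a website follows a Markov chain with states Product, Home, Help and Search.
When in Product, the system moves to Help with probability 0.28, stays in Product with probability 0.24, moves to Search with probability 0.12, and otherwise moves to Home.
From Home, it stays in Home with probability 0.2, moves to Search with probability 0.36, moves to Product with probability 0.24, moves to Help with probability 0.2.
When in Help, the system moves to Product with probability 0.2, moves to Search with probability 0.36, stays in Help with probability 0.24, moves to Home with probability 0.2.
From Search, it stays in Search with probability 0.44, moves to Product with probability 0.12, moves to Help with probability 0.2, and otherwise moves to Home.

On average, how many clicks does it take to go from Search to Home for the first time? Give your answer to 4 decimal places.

4.0012

Let t(s) be the expected number of clicks to first reach Home from state s, with t(Home) = 0. Conditioning on the first click:
t(Product) = 1 + 0.24·t(Product) + 0.28·t(Help) + 0.12·t(Search)
t(Help) = 1 + 0.2·t(Product) + 0.24·t(Help) + 0.36·t(Search)
t(Search) = 1 + 0.12·t(Product) + 0.2·t(Help) + 0.44·t(Search)
Solving: t(Product) = 3.4667, t(Help) = 4.1234, t(Search) = 4.0012.
Expected clicks from Search to Home: 4.0012.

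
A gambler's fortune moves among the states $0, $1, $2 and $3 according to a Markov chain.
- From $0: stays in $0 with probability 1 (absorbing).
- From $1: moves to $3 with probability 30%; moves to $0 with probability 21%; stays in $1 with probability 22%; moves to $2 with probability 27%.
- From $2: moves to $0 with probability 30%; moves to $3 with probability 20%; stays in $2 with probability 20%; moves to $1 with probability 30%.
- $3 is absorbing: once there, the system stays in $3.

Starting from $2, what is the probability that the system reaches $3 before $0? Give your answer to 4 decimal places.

0.4530

Let h(s) be the probability of absorption at $3 starting from transient state s. Then h($3) = 1 and h($0) = 0. By first-step analysis:
h($1) = 0.21·0 + 0.22·h($1) + 0.27·h($2) + 0.3·1
h($2) = 0.3·0 + 0.3·h($1) + 0.2·h($2) + 0.2·1
Solving: h($1) = 0.5414, h($2) = 0.4530.
Starting from $2, the probability is 0.4530.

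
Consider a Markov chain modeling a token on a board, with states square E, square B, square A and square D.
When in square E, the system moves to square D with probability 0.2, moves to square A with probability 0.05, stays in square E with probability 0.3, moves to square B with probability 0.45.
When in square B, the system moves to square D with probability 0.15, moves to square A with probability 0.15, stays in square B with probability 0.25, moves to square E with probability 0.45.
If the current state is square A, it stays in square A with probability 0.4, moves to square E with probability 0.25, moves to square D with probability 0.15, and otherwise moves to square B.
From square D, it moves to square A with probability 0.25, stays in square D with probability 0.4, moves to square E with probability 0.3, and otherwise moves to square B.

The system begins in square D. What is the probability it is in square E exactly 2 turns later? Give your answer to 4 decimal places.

Propagate the distribution vector 2 turns from square D.
After 0 turns: (0.0000, 0.0000, 0.0000, 1.0000)
After 1 turn: (0.3000, 0.0500, 0.2500, 0.4000)
After 2 turns: (0.2950, 0.2175, 0.2225, 0.2650)
P(in square E after 2 turns) = 0.2950

0.2950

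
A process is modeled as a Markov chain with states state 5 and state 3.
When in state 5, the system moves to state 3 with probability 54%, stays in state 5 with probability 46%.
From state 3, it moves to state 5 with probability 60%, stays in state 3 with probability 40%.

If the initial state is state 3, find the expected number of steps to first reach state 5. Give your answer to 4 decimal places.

Let t(s) be the expected number of steps to first reach state 5 from state s, with t(state 5) = 0. Conditioning on the first step:
t(state 3) = 1 + 0.4·t(state 3)
Solving: t(state 3) = 1.6667.
Expected steps from state 3 to state 5: 1.6667.

1.6667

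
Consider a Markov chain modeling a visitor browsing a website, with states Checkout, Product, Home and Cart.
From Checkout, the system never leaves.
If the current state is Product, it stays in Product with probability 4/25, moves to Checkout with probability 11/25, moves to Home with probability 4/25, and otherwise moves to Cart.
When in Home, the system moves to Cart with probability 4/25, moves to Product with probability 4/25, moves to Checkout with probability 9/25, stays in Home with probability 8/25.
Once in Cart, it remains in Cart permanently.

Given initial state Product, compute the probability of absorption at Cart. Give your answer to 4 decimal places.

0.3460

Let h(s) be the probability of absorption at Cart starting from transient state s. Then h(Cart) = 1 and h(Checkout) = 0. By first-step analysis:
h(Product) = 0.44·0 + 0.16·h(Product) + 0.16·h(Home) + 0.24·1
h(Home) = 0.36·0 + 0.16·h(Product) + 0.32·h(Home) + 0.16·1
Solving: h(Product) = 0.3460, h(Home) = 0.3167.
Starting from Product, the probability is 0.3460.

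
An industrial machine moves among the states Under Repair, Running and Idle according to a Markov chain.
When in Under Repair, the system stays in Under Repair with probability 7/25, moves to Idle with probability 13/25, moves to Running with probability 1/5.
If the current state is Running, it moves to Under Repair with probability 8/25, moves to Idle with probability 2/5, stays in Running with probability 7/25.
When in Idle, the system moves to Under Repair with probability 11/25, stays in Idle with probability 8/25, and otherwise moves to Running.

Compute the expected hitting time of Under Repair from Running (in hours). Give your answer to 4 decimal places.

Let t(s) be the expected number of hours to first reach Under Repair from state s, with t(Under Repair) = 0. Conditioning on the first hour:
t(Running) = 1 + 0.28·t(Running) + 0.4·t(Idle)
t(Idle) = 1 + 0.24·t(Running) + 0.32·t(Idle)
Solving: t(Running) = 2.7439, t(Idle) = 2.4390.
Expected hours from Running to Under Repair: 2.7439.

2.7439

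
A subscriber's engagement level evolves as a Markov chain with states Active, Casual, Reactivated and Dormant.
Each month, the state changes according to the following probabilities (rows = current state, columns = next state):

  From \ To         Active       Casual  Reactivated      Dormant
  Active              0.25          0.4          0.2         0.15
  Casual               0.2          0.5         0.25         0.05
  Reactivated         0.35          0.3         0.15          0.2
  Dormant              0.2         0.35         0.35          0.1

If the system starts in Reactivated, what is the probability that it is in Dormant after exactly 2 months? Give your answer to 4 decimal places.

0.1175

Propagate the distribution vector 2 months from Reactivated.
After 0 months: (0.0000, 0.0000, 1.0000, 0.0000)
After 1 month: (0.3500, 0.3000, 0.1500, 0.2000)
After 2 months: (0.2400, 0.4050, 0.2375, 0.1175)
P(in Dormant after 2 months) = 0.1175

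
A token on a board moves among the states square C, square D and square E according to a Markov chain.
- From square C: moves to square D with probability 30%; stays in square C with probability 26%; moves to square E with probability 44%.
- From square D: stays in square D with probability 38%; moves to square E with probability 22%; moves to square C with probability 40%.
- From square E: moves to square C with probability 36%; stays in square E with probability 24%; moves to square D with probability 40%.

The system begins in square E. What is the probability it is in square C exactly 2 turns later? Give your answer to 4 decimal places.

Sum over the intermediate state after 1 turn:
P = P(square E→square C)·P(square C→square C) + P(square E→square D)·P(square D→square C) + P(square E→square E)·P(square E→square C)
  = 0.36×0.26 + 0.4×0.4 + 0.24×0.36
  = 0.0936 + 0.1600 + 0.0864 = 0.3400

0.3400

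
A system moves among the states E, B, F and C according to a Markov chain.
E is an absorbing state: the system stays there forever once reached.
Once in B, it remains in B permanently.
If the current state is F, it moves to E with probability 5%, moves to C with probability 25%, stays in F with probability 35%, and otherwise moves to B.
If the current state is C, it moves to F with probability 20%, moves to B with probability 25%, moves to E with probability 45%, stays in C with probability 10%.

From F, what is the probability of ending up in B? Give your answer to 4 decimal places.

Let h(s) be the probability of absorption at B starting from transient state s. Then h(B) = 1 and h(E) = 0. By first-step analysis:
h(F) = 0.05·0 + 0.35·1 + 0.35·h(F) + 0.25·h(C)
h(C) = 0.45·0 + 0.25·1 + 0.2·h(F) + 0.1·h(C)
Solving: h(F) = 0.7056, h(C) = 0.4346.
Starting from F, the probability is 0.7056.

0.7056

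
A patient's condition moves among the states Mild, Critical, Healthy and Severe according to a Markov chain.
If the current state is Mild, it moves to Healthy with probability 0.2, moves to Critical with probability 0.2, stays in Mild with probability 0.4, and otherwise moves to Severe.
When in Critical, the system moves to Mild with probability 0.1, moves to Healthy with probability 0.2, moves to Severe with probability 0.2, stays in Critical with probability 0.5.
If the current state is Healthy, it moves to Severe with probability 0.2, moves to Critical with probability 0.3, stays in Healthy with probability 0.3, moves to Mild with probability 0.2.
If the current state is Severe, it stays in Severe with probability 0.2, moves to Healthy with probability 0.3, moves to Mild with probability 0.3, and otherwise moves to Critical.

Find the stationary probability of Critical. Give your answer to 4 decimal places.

Let the stationary distribution be π with π = πP and π_1 + π_2 + π_3 + π_4 = 1.
π_1 = 0.4·π_1 + 0.1·π_2 + 0.2·π_3 + 0.3·π_4
π_2 = 0.2·π_1 + 0.5·π_2 + 0.3·π_3 + 0.2·π_4
π_3 = 0.2·π_1 + 0.2·π_2 + 0.3·π_3 + 0.3·π_4
Solving with the normalization constraint gives π = (0.2349, 0.3206, 0.2444, 0.2000).
So the stationary probability of Critical is 0.3206.

0.3206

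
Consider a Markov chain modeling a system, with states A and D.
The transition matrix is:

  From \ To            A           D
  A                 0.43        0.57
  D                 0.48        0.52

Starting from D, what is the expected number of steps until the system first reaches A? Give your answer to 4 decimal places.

Let t(s) be the expected number of steps to first reach A from state s, with t(A) = 0. Conditioning on the first step:
t(D) = 1 + 0.52·t(D)
Solving: t(D) = 2.0833.
Expected steps from D to A: 2.0833.

2.0833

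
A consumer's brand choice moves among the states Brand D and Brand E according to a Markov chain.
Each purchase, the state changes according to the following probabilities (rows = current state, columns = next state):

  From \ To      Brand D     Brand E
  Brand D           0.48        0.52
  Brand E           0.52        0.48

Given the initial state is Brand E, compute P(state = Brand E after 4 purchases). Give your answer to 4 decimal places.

Propagate the distribution vector 4 purchases from Brand E.
After 0 purchases: (0.0000, 1.0000)
After 1 purchase: (0.5200, 0.4800)
After 2 purchases: (0.4992, 0.5008)
After 3 purchases: (0.5000, 0.5000)
After 4 purchases: (0.5000, 0.5000)
P(in Brand E after 4 purchases) = 0.5000

0.5000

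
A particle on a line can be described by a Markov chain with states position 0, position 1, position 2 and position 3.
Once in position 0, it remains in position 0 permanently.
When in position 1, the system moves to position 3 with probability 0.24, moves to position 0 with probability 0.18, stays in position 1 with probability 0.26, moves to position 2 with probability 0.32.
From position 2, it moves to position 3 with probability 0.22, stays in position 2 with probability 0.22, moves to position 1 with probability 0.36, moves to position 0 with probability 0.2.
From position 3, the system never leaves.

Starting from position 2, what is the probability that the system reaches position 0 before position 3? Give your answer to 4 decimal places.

0.4606

Let h(s) be the probability of absorption at position 0 starting from transient state s. Then h(position 0) = 1 and h(position 3) = 0. By first-step analysis:
h(position 1) = 0.18·1 + 0.26·h(position 1) + 0.32·h(position 2) + 0.24·0
h(position 2) = 0.2·1 + 0.36·h(position 1) + 0.22·h(position 2) + 0.22·0
Solving: h(position 1) = 0.4424, h(position 2) = 0.4606.
Starting from position 2, the probability is 0.4606.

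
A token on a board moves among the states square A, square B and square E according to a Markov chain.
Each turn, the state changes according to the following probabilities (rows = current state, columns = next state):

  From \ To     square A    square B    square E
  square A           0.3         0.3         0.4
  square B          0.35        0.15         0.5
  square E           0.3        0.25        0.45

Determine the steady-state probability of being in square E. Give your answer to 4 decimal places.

Let the stationary distribution be π with π = πP and π_1 + π_2 + π_3 = 1.
π_1 = 0.3·π_1 + 0.35·π_2 + 0.3·π_3
π_2 = 0.3·π_1 + 0.15·π_2 + 0.25·π_3
Solving with the normalization constraint gives π = (0.3121, 0.2415, 0.4465).
So the stationary probability of square E is 0.4465.

0.4465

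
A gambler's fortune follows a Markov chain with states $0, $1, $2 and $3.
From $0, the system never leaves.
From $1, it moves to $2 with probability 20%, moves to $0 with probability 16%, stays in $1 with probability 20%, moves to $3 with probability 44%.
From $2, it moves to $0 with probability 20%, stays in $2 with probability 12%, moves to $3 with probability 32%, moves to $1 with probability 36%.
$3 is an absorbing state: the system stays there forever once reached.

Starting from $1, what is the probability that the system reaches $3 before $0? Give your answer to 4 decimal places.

Let h(s) be the probability of absorption at $3 starting from transient state s. Then h($3) = 1 and h($0) = 0. By first-step analysis:
h($1) = 0.16·0 + 0.2·h($1) + 0.2·h($2) + 0.44·1
h($2) = 0.2·0 + 0.36·h($1) + 0.12·h($2) + 0.32·1
Solving: h($1) = 0.7139, h($2) = 0.6557.
Starting from $1, the probability is 0.7139.

0.7139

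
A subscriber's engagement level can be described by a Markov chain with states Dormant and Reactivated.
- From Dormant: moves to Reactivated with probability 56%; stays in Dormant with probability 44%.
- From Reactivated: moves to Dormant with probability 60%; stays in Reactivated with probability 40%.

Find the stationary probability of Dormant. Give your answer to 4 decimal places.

Let the stationary distribution be π with π = πP and π_1 + π_2 = 1.
π_1 = 0.44·π_1 + 0.6·π_2
Solving with the normalization constraint gives π = (0.5172, 0.4828).
So the stationary probability of Dormant is 0.5172.

0.5172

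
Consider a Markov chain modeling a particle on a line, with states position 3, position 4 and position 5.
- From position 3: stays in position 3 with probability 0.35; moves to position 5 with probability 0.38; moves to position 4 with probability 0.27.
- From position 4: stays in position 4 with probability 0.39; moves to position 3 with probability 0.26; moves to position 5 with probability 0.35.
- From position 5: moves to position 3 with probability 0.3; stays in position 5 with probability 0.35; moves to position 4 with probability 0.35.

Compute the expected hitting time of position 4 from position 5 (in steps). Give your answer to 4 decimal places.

Let t(s) be the expected number of steps to first reach position 4 from state s, with t(position 4) = 0. Conditioning on the first step:
t(position 3) = 1 + 0.35·t(position 3) + 0.38·t(position 5)
t(position 5) = 1 + 0.3·t(position 3) + 0.35·t(position 5)
Solving: t(position 3) = 3.3387, t(position 5) = 3.0794.
Expected steps from position 5 to position 4: 3.0794.

3.0794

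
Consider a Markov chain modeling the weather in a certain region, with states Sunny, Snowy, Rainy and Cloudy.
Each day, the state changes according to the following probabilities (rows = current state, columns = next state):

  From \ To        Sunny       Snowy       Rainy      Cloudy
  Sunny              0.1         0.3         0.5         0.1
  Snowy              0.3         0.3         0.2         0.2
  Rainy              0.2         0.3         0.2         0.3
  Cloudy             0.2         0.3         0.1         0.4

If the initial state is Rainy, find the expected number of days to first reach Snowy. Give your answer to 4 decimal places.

3.3333

Let t(s) be the expected number of days to first reach Snowy from state s, with t(Snowy) = 0. Conditioning on the first day:
t(Sunny) = 1 + 0.1·t(Sunny) + 0.5·t(Rainy) + 0.1·t(Cloudy)
t(Rainy) = 1 + 0.2·t(Sunny) + 0.2·t(Rainy) + 0.3·t(Cloudy)
t(Cloudy) = 1 + 0.2·t(Sunny) + 0.1·t(Rainy) + 0.4·t(Cloudy)
Solving: t(Sunny) = 3.3333, t(Rainy) = 3.3333, t(Cloudy) = 3.3333.
Expected days from Rainy to Snowy: 3.3333.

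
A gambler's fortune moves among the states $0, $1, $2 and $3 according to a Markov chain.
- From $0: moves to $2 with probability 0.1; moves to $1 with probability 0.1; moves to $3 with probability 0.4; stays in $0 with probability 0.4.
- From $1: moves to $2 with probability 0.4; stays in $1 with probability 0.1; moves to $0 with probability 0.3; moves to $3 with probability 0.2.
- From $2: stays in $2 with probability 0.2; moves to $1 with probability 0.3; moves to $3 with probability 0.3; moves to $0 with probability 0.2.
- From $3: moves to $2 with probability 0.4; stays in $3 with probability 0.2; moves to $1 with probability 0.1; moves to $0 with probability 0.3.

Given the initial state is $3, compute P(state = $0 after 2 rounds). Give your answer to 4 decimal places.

0.2900

Propagate the distribution vector 2 rounds from $3.
After 0 rounds: (0.0000, 0.0000, 0.0000, 1.0000)
After 1 round: (0.3000, 0.1000, 0.4000, 0.2000)
After 2 rounds: (0.2900, 0.1800, 0.2300, 0.3000)
P(in $0 after 2 rounds) = 0.2900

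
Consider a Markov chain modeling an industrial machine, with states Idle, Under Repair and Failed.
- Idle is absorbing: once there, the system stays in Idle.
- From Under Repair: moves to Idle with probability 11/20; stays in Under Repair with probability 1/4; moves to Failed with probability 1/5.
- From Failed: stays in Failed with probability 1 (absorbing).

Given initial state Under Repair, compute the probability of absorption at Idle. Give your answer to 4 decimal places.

0.7333

Let h(s) be the probability of absorption at Idle starting from transient state s. Then h(Idle) = 1 and h(Failed) = 0. By first-step analysis:
h(Under Repair) = 0.55·1 + 0.25·h(Under Repair) + 0.2·0
Solving: h(Under Repair) = 0.7333.
Starting from Under Repair, the probability is 0.7333.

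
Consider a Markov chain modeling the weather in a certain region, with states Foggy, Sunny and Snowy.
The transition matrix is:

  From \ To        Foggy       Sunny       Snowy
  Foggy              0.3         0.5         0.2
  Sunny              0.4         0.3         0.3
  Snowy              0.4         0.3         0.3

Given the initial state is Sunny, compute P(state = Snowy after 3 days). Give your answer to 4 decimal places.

Propagate the distribution vector 3 days from Sunny.
After 0 days: (0.0000, 1.0000, 0.0000)
After 1 day: (0.4000, 0.3000, 0.3000)
After 2 days: (0.3600, 0.3800, 0.2600)
After 3 days: (0.3640, 0.3720, 0.2640)
P(in Snowy after 3 days) = 0.2640

0.2640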